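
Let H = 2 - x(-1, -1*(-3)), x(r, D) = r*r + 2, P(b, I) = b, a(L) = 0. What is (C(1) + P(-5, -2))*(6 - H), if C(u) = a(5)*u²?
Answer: -35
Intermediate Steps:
x(r, D) = 2 + r² (x(r, D) = r² + 2 = 2 + r²)
H = -1 (H = 2 - (2 + (-1)²) = 2 - (2 + 1) = 2 - 1*3 = 2 - 3 = -1)
C(u) = 0 (C(u) = 0*u² = 0)
(C(1) + P(-5, -2))*(6 - H) = (0 - 5)*(6 - 1*(-1)) = -5*(6 + 1) = -5*7 = -35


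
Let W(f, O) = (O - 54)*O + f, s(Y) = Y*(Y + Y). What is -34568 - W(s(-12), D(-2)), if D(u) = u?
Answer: -34968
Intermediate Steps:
s(Y) = 2*Y**2 (s(Y) = Y*(2*Y) = 2*Y**2)
W(f, O) = f + O*(-54 + O) (W(f, O) = (-54 + O)*O + f = O*(-54 + O) + f = f + O*(-54 + O))
-34568 - W(s(-12), D(-2)) = -34568 - (2*(-12)**2 + (-2)**2 - 54*(-2)) = -34568 - (2*144 + 4 + 108) = -34568 - (288 + 4 + 108) = -34568 - 1*400 = -34568 - 400 = -34968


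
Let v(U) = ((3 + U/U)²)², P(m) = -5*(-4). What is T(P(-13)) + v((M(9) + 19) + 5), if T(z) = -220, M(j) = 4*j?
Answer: 36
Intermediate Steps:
P(m) = 20
v(U) = 256 (v(U) = ((3 + 1)²)² = (4²)² = 16² = 256)
T(P(-13)) + v((M(9) + 19) + 5) = -220 + 256 = 36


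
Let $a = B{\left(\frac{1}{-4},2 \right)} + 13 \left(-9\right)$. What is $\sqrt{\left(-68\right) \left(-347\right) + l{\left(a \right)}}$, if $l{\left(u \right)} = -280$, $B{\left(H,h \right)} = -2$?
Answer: $2 \sqrt{5829} \approx 152.7$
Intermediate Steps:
$a = -119$ ($a = -2 + 13 \left(-9\right) = -2 - 117 = -119$)
$\sqrt{\left(-68\right) \left(-347\right) + l{\left(a \right)}} = \sqrt{\left(-68\right) \left(-347\right) - 280} = \sqrt{23596 - 280} = \sqrt{23316} = 2 \sqrt{5829}$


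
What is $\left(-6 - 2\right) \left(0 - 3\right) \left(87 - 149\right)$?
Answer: $-1488$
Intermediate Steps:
$\left(-6 - 2\right) \left(0 - 3\right) \left(87 - 149\right) = \left(-8\right) \left(-3\right) \left(-62\right) = 24 \left(-62\right) = -1488$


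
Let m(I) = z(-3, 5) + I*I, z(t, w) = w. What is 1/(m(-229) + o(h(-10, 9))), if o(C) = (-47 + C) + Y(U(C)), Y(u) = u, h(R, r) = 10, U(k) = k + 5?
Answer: 1/52424 ≈ 1.9075e-5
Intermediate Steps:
U(k) = 5 + k
m(I) = 5 + I² (m(I) = 5 + I*I = 5 + I²)
o(C) = -42 + 2*C (o(C) = (-47 + C) + (5 + C) = -42 + 2*C)
1/(m(-229) + o(h(-10, 9))) = 1/((5 + (-229)²) + (-42 + 2*10)) = 1/((5 + 52441) + (-42 + 20)) = 1/(52446 - 22) = 1/52424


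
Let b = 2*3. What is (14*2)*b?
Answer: 168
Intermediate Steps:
b = 6
(14*2)*b = (14*2)*6 = 28*6 = 168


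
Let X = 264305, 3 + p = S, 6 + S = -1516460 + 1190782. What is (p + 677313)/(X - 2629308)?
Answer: -351626/2365003 ≈ -0.14868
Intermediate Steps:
S = -325684 (S = -6 + (-1516460 + 1190782) = -6 - 325678 = -325684)
p = -325687 (p = -3 - 325684 = -325687)
(p + 677313)/(X - 2629308) = (-325687 + 677313)/(264305 - 2629308) = 351626/(-2365003) = 351626*(-1/2365003) = -351626/2365003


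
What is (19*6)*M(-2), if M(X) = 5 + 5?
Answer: 1140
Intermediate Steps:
M(X) = 10
(19*6)*M(-2) = (19*6)*10 = 114*10 = 1140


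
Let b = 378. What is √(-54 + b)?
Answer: 18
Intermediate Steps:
√(-54 + b) = √(-54 + 378) = √324 = 18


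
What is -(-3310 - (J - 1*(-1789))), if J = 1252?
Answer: 6351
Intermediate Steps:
-(-3310 - (J - 1*(-1789))) = -(-3310 - (1252 - 1*(-1789))) = -(-3310 - (1252 + 1789)) = -(-3310 - 1*3041) = -(-3310 - 3041) = -1*(-6351) = 6351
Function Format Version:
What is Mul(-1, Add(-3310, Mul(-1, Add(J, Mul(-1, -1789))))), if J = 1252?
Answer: 6351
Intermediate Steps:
Mul(-1, Add(-3310, Mul(-1, Add(J, Mul(-1, -1789))))) = Mul(-1, Add(-3310, Mul(-1, Add(1252, Mul(-1, -1789))))) = Mul(-1, Add(-3310, Mul(-1, Add(1252, 1789)))) = Mul(-1, Add(-3310, Mul(-1, 3041))) = Mul(-1, Add(-3310, -3041)) = Mul(-1, -6351) = 6351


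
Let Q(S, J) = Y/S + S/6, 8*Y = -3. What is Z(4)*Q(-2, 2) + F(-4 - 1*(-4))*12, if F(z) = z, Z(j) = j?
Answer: -7/12 ≈ -0.58333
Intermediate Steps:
Y = -3/8 (Y = (1/8)*(-3) = -3/8 ≈ -0.37500)
Q(S, J) = -3/(8*S) + S/6
Z(4)*Q(-2, 2) + F(-4 - 1*(-4))*12 = 4*(-3/8/(-2) + (1/6)*(-2)) + (-4 - 1*(-4))*12 = 4*(-3/8*(-1/2) - 1/3) + (-4 + 4)*12 = 4*(3/16 - 1/3) + 0*12 = 4*(-7/48) + 0 = -7/12 + 0 = -7/12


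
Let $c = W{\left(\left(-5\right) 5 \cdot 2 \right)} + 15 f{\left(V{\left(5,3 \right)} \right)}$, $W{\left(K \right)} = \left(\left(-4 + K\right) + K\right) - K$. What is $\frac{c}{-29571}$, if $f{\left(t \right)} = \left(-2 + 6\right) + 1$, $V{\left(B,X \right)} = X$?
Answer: $- \frac{7}{9857} \approx -0.00071015$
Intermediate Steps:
$W{\left(K \right)} = -4 + K$ ($W{\left(K \right)} = \left(-4 + 2 K\right) - K = -4 + K$)
$f{\left(t \right)} = 5$ ($f{\left(t \right)} = 4 + 1 = 5$)
$c = 21$ ($c = \left(-4 + \left(-5\right) 5 \cdot 2\right) + 15 \cdot 5 = \left(-4 - 50\right) + 75 = -54 + 75 = 21$)
$\frac{c}{-29571} = \frac{21}{-29571} = 21 \left(- \frac{1}{29571}\right) = - \frac{7}{9857}$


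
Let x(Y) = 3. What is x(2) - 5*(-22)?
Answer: 113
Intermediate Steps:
x(2) - 5*(-22) = 3 - 5*(-22) = 3 + 110 = 113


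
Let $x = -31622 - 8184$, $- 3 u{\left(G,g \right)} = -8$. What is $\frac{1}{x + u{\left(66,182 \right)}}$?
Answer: $- \frac{3}{119410} \approx -2.5124 \cdot 10^{-5}$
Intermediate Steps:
$u{\left(G,g \right)} = \frac{8}{3}$ ($u{\left(G,g \right)} = \left(- \frac{1}{3}\right) \left(-8\right) = \frac{8}{3}$)
$x = -39806$ ($x = -31622 - 8184 = -39806$)
$\frac{1}{x + u{\left(66,182 \right)}} = \frac{1}{-39806 + \frac{8}{3}} = \frac{1}{- \frac{119410}{3}} = - \frac{3}{119410}$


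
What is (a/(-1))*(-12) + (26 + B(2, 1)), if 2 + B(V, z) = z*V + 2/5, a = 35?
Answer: 2232/5 ≈ 446.40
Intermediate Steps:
B(V, z) = -8/5 + V*z (B(V, z) = -2 + (z*V + 2/5) = -2 + (V*z + 2*(⅕)) = -2 + (V*z + ⅖) = -2 + (⅖ + V*z) = -8/5 + V*z)
(a/(-1))*(-12) + (26 + B(2, 1)) = (35/(-1))*(-12) + (26 + (-8/5 + 2*1)) = (35*(-1))*(-12) + (26 + (-8/5 + 2)) = -35*(-12) + (26 + ⅖) = 420 + 132/5 = 2232/5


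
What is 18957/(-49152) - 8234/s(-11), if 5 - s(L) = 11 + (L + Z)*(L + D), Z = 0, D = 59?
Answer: -69102187/4276224 ≈ -16.160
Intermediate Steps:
s(L) = -6 - L*(59 + L) (s(L) = 5 - (11 + (L + 0)*(L + 59)) = 5 - (11 + L*(59 + L)) = 5 + (-11 - L*(59 + L)) = -6 - L*(59 + L))
18957/(-49152) - 8234/s(-11) = 18957/(-49152) - 8234/(-6 - 1*(-11)² - 59*(-11)) = 18957*(-1/49152) - 8234/(-6 - 1*121 + 649) = -6319/16384 - 8234/(-6 - 121 + 649) = -6319/16384 - 8234/522 = -6319/16384 - 8234*1/522 = -6319/16384 - 4117/261 = -69102187/4276224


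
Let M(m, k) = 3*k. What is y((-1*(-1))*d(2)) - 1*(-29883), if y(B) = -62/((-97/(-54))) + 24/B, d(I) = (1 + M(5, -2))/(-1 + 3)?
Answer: 14471859/485 ≈ 29839.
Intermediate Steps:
d(I) = -5/2 (d(I) = (1 + 3*(-2))/(-1 + 3) = (1 - 6)/2 = -5*1/2 = -5/2)
y(B) = -3348/97 + 24/B (y(B) = -62/((-97*(-1/54))) + 24/B = -62/97/54 + 24/B = -62*54/97 + 24/B = -3348/97 + 24/B)
y((-1*(-1))*d(2)) - 1*(-29883) = (-3348/97 + 24/((-1*(-1)*(-5/2)))) - 1*(-29883) = (-3348/97 + 24/((1*(-5/2)))) + 29883 = (-3348/97 + 24/(-5/2)) + 29883 = (-3348/97 + 24*(-2/5)) + 29883 = (-3348/97 - 48/5) + 29883 = -21396/485 + 29883 = 14471859/485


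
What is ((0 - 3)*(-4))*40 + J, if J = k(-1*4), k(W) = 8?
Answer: 488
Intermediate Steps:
J = 8
((0 - 3)*(-4))*40 + J = ((0 - 3)*(-4))*40 + 8 = -3*(-4)*40 + 8 = 12*40 + 8 = 480 + 8 = 488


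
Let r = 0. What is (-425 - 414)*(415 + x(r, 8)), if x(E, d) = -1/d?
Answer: -2784641/8 ≈ -3.4808e+5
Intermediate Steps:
(-425 - 414)*(415 + x(r, 8)) = (-425 - 414)*(415 - 1/8) = -839*(415 - 1*1/8) = -839*(415 - 1/8) = -839*3319/8 = -2784641/8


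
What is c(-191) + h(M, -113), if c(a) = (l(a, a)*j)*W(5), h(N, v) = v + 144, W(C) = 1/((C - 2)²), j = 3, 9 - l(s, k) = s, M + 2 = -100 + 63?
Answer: 293/3 ≈ 97.667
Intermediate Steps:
M = -39 (M = -2 + (-100 + 63) = -2 - 37 = -39)
l(s, k) = 9 - s
W(C) = (-2 + C)⁻² (W(C) = 1/((-2 + C)²) = (-2 + C)⁻²)
h(N, v) = 144 + v
c(a) = 3 - a/3 (c(a) = ((9 - a)*3)/(-2 + 5)² = (27 - 3*a)/3² = (27 - 3*a)*(⅑) = 3 - a/3)
c(-191) + h(M, -113) = (3 - ⅓*(-191)) + (144 - 113) = (3 + 191/3) + 31 = 200/3 + 31 = 293/3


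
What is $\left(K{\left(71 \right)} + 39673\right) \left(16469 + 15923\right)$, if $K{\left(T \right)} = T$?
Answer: $1287387648$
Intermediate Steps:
$\left(K{\left(71 \right)} + 39673\right) \left(16469 + 15923\right) = \left(71 + 39673\right) \left(16469 + 15923\right) = 39744 \cdot 32392 = 1287387648$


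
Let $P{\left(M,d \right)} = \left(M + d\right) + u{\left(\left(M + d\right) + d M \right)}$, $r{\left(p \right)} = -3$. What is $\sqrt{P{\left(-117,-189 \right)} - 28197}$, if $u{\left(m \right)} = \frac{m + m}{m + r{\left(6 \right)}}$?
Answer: $\frac{i \sqrt{376382948322}}{3634} \approx 168.82 i$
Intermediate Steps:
$u{\left(m \right)} = \frac{2 m}{-3 + m}$ ($u{\left(m \right)} = \frac{m + m}{m - 3} = \frac{2 m}{-3 + m}$)
$P{\left(M,d \right)} = M + d + \frac{2 \left(M + d + M d\right)}{-3 + M + d + M d}$ ($P{\left(M,d \right)} = \left(M + d\right) + \frac{2 \left(\left(M + d\right) + d M\right)}{-3 + \left(\left(M + d\right) + d M\right)} = \left(M + d\right) + \frac{2 \left(\left(M + d\right) + M d\right)}{-3 + \left(\left(M + d\right) + M d\right)} = \left(M + d\right) + \frac{2 \left(M + d + M d\right)}{-3 + \left(M + d + M d\right)} = \left(M + d\right) + \frac{2 \left(M + d + M d\right)}{-3 + M + d + M d} = M + d + \frac{2 \left(M + d + M d\right)}{-3 + M + d + M d}$)
$\sqrt{P{\left(-117,-189 \right)} - 28197} = \sqrt{\frac{2 \left(-117\right) + 2 \left(-189\right) + \left(-117 - 189\right) \left(-3 - 117 - 189 - -22113\right) + 2 \left(-117\right) \left(-189\right)}{-3 - 117 - 189 - -22113} - 28197} = \sqrt{\frac{-234 - 378 - 306 \left(-3 - 117 - 189 + 22113\right) + 44226}{-3 - 117 - 189 + 22113} - 28197} = \sqrt{\frac{-234 - 378 - 6672024 + 44226}{21804} - 28197} = \sqrt{\frac{1}{21804} \left(-6628410\right) - 28197} = \sqrt{- \frac{1104735}{3634} - 28197} = \sqrt{- \frac{103572633}{3634}} = \frac{i \sqrt{376382948322}}{3634}$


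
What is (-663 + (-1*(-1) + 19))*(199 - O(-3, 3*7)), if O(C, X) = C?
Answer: -129886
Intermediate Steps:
(-663 + (-1*(-1) + 19))*(199 - O(-3, 3*7)) = (-663 + (-1*(-1) + 19))*(199 - 1*(-3)) = (-663 + (1 + 19))*(199 + 3) = (-663 + 20)*202 = -643*202 = -129886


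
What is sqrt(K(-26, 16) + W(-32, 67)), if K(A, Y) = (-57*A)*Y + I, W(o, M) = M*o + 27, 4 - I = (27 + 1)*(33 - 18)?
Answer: sqrt(21179) ≈ 145.53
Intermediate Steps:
I = -416 (I = 4 - (27 + 1)*(33 - 18) = 4 - 28*15 = 4 - 1*420 = 4 - 420 = -416)
W(o, M) = 27 + M*o
K(A, Y) = -416 - 57*A*Y (K(A, Y) = (-57*A)*Y - 416 = -57*A*Y - 416 = -416 - 57*A*Y)
sqrt(K(-26, 16) + W(-32, 67)) = sqrt((-416 - 57*(-26)*16) + (27 + 67*(-32))) = sqrt((-416 + 23712) + (27 - 2144)) = sqrt(23296 - 2117) = sqrt(21179)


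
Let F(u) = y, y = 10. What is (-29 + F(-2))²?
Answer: 361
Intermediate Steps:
F(u) = 10
(-29 + F(-2))² = (-29 + 10)² = (-19)² = 361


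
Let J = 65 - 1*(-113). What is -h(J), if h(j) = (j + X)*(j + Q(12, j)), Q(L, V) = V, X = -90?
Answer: -31328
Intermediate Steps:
J = 178 (J = 65 + 113 = 178)
h(j) = 2*j*(-90 + j) (h(j) = (j - 90)*(j + j) = (-90 + j)*(2*j) = 2*j*(-90 + j))
-h(J) = -2*178*(-90 + 178) = -2*178*88 = -1*31328 = -31328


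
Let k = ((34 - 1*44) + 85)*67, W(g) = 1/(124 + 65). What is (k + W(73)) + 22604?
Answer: 5221882/189 ≈ 27629.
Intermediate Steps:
W(g) = 1/189
k = 5025 (k = ((34 - 44) + 85)*67 = (-10 + 85)*67 = 75*67 = 5025)
(k + W(73)) + 22604 = (5025 + 1/189) + 22604 = 949726/189 + 22604 = 5221882/189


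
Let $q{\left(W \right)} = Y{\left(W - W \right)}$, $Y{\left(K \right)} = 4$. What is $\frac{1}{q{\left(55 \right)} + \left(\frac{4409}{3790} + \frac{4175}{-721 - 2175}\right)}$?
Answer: $\frac{5487920}{20424287} \approx 0.2687$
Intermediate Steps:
$q{\left(W \right)} = 4$
$\frac{1}{q{\left(55 \right)} + \left(\frac{4409}{3790} + \frac{4175}{-721 - 2175}\right)} = \frac{1}{4 + \left(\frac{4409}{3790} + \frac{4175}{-721 - 2175}\right)} = \frac{1}{4 + \left(4409 \cdot \frac{1}{3790} + \frac{4175}{-2896}\right)} = \frac{1}{4 + \left(\frac{4409}{3790} + 4175 \left(- \frac{1}{2896}\right)\right)} = \frac{1}{4 + \left(\frac{4409}{3790} - \frac{4175}{2896}\right)} = \frac{1}{4 - \frac{1527393}{5487920}} = \frac{1}{\frac{20424287}{5487920}} = \frac{5487920}{20424287}$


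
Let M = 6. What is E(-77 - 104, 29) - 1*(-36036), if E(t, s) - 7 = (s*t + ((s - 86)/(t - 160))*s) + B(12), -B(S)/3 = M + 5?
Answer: 10491154/341 ≈ 30766.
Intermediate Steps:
B(S) = -33 (B(S) = -3*(6 + 5) = -3*11 = -33)
E(t, s) = -26 + s*t + s*(-86 + s)/(-160 + t) (E(t, s) = 7 + ((s*t + ((s - 86)/(t - 160))*s) - 33) = 7 + ((s*t + ((-86 + s)/(-160 + t))*s) - 33) = 7 + ((s*t + s*(-86 + s)/(-160 + t)) - 33) = 7 + (-33 + s*t + s*(-86 + s)/(-160 + t)) = -26 + s*t + s*(-86 + s)/(-160 + t))
E(-77 - 104, 29) - 1*(-36036) = (4160 + 29**2 - 86*29 - 26*(-77 - 104) + 29*(-77 - 104)**2 - 160*29*(-77 - 104))/(-160 + (-77 - 104)) - 1*(-36036) = (4160 + 841 - 2494 - 26*(-181) + 29*(-181)**2 - 160*29*(-181))/(-160 - 181) + 36036 = (4160 + 841 - 2494 + 4706 + 29*32761 + 839840)/(-341) + 36036 = -(4160 + 841 - 2494 + 4706 + 950069 + 839840)/341 + 36036 = -1/341*1797122 + 36036 = -1797122/341 + 36036 = 10491154/341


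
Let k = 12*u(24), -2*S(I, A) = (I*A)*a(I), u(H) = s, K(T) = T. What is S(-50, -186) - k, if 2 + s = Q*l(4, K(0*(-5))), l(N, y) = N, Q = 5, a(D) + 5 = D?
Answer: 255534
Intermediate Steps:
a(D) = -5 + D
s = 18 (s = -2 + 5*4 = -2 + 20 = 18)
u(H) = 18
S(I, A) = -A*I*(-5 + I)/2 (S(I, A) = -I*A*(-5 + I)/2 = -A*I*(-5 + I)/2)
k = 216 (k = 12*18 = 216)
S(-50, -186) - k = (1/2)*(-186)*(-50)*(5 - 1*(-50)) - 1*216 = (1/2)*(-186)*(-50)*(5 + 50) - 216 = (1/2)*(-186)*(-50)*55 - 216 = 255750 - 216 = 255534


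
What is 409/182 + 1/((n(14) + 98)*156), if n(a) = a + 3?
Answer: 21709/9660 ≈ 2.2473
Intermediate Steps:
n(a) = 3 + a
409/182 + 1/((n(14) + 98)*156) = 409/182 + 1/(((3 + 14) + 98)*156) = 409*(1/182) + (1/156)/(17 + 98) = 409/182 + (1/156)/115 = 409/182 + (1/115)*(1/156) = 409/182 + 1/17940 = 21709/9660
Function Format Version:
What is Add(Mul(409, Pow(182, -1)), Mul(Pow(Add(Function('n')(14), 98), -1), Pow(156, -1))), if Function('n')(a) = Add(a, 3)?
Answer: Rational(21709, 9660) ≈ 2.2473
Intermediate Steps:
Function('n')(a) = Add(3, a)
Add(Mul(409, Pow(182, -1)), Mul(Pow(Add(Function('n')(14), 98), -1), Pow(156, -1))) = Add(Mul(409, Pow(182, -1)), Mul(Pow(Add(Add(3, 14), 98), -1), Pow(156, -1))) = Add(Mul(409, Rational(1, 182)), Mul(Pow(Add(17, 98), -1), Rational(1, 156))) = Add(Rational(409, 182), Mul(Pow(115, -1), Rational(1, 156))) = Add(Rational(409, 182), Mul(Rational(1, 115), Rational(1, 156))) = Add(Rational(409, 182), Rational(1, 17940)) = Rational(21709, 9660)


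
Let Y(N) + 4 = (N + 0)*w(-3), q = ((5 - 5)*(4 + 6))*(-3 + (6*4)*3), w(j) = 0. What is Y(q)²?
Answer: 16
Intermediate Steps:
q = 0 (q = (0*10)*(-3 + 24*3) = 0*(-3 + 72) = 0*69 = 0)
Y(N) = -4 (Y(N) = -4 + (N + 0)*0 = -4 + N*0 = -4 + 0 = -4)
Y(q)² = (-4)² = 16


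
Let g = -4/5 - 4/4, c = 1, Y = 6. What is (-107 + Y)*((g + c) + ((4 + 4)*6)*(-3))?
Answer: 73124/5 ≈ 14625.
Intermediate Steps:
g = -9/5 (g = -4*⅕ - 4*¼ = -⅘ - 1 = -9/5 ≈ -1.8000)
(-107 + Y)*((g + c) + ((4 + 4)*6)*(-3)) = (-107 + 6)*((-9/5 + 1) + ((4 + 4)*6)*(-3)) = -101*(-⅘ + (8*6)*(-3)) = -101*(-⅘ + 48*(-3)) = -101*(-⅘ - 144) = -101*(-724/5) = 73124/5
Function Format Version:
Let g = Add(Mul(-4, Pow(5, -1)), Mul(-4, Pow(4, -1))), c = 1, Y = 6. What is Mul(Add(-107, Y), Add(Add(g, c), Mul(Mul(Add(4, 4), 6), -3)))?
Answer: Rational(73124, 5) ≈ 14625.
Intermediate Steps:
g = Rational(-9, 5) (g = Add(Mul(-4, Rational(1, 5)), Mul(-4, Rational(1, 4))) = Add(Rational(-4, 5), -1) = Rational(-9, 5) ≈ -1.8000)
Mul(Add(-107, Y), Add(Add(g, c), Mul(Mul(Add(4, 4), 6), -3))) = Mul(Add(-107, 6), Add(Add(Rational(-9, 5), 1), Mul(Mul(Add(4, 4), 6), -3))) = Mul(-101, Add(Rational(-4, 5), Mul(Mul(8, 6), -3))) = Mul(-101, Add(Rational(-4, 5), Mul(48, -3))) = Mul(-101, Add(Rational(-4, 5), -144)) = Mul(-101, Rational(-724, 5)) = Rational(73124, 5)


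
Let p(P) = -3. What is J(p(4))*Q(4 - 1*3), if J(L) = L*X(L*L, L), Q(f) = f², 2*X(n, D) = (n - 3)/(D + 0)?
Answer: 3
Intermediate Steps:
X(n, D) = (-3 + n)/(2*D) (X(n, D) = ((n - 3)/(D + 0))/2 = ((-3 + n)/D)/2 = (-3 + n)/(2*D))
J(L) = -3/2 + L²/2 (J(L) = L*((-3 + L*L)/(2*L)) = L*((-3 + L²)/(2*L)) = -3/2 + L²/2)
J(p(4))*Q(4 - 1*3) = (-3/2 + (½)*(-3)²)*(4 - 1*3)² = (-3/2 + (½)*9)*(4 - 3)² = (-3/2 + 9/2)*1² = 3*1 = 3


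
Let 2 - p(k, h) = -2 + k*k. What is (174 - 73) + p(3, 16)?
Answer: 96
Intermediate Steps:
p(k, h) = 4 - k² (p(k, h) = 2 - (-2 + k*k) = 2 - (-2 + k²) = 2 + (2 - k²) = 4 - k²)
(174 - 73) + p(3, 16) = (174 - 73) + (4 - 1*3²) = 101 + (4 - 1*9) = 101 + (4 - 9) = 101 - 5 = 96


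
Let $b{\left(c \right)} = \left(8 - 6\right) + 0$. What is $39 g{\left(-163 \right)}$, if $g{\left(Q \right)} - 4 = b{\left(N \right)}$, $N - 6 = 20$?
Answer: $234$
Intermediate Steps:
$N = 26$ ($N = 6 + 20 = 26$)
$b{\left(c \right)} = 2$ ($b{\left(c \right)} = 2 + 0 = 2$)
$g{\left(Q \right)} = 6$ ($g{\left(Q \right)} = 4 + 2 = 6$)
$39 g{\left(-163 \right)} = 39 \cdot 6 = 234$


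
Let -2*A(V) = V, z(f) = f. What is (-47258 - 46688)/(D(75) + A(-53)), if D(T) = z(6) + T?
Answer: -187892/215 ≈ -873.92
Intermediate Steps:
A(V) = -V/2
D(T) = 6 + T
(-47258 - 46688)/(D(75) + A(-53)) = (-47258 - 46688)/((6 + 75) - ½*(-53)) = -93946/(81 + 53/2) = -93946/215/2 = -93946*2/215 = -187892/215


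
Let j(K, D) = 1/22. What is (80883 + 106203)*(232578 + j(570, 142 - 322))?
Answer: 478633058331/11 ≈ 4.3512e+10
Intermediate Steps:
j(K, D) = 1/22
(80883 + 106203)*(232578 + j(570, 142 - 322)) = (80883 + 106203)*(232578 + 1/22) = 187086*(5116717/22) = 478633058331/11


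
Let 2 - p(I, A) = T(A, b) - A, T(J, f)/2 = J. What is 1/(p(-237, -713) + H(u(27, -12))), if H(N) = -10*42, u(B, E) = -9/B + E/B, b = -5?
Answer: 1/295 ≈ 0.0033898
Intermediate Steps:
T(J, f) = 2*J
p(I, A) = 2 - A (p(I, A) = 2 - (2*A - A) = 2 - A)
H(N) = -420
1/(p(-237, -713) + H(u(27, -12))) = 1/((2 - 1*(-713)) - 420) = 1/((2 + 713) - 420) = 1/(715 - 420) = 1/295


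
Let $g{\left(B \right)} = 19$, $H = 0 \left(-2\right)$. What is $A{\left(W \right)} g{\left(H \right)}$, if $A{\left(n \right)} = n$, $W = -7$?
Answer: $-133$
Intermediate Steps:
$H = 0$
$A{\left(W \right)} g{\left(H \right)} = \left(-7\right) 19 = -133$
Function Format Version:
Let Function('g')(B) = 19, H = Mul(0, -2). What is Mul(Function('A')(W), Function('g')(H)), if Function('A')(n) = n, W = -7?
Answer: -133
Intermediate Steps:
H = 0
Mul(Function('A')(W), Function('g')(H)) = Mul(-7, 19) = -133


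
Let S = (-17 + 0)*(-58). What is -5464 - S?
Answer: -6450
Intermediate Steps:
S = 986 (S = -17*(-58) = 986)
-5464 - S = -5464 - 1*986 = -5464 - 986 = -6450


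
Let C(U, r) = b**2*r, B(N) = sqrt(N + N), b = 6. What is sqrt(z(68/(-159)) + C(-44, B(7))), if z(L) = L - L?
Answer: 6*14**(1/4) ≈ 11.606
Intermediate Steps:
B(N) = sqrt(2)*sqrt(N) (B(N) = sqrt(2*N) = sqrt(2)*sqrt(N))
C(U, r) = 36*r (C(U, r) = 6**2*r = 36*r)
z(L) = 0
sqrt(z(68/(-159)) + C(-44, B(7))) = sqrt(0 + 36*(sqrt(2)*sqrt(7))) = sqrt(0 + 36*sqrt(14)) = sqrt(36*sqrt(14)) = 6*14**(1/4)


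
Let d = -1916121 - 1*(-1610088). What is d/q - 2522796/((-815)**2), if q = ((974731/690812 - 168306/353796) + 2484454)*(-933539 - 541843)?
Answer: -31390484835436137648710898662/8264776560668525036835098575 ≈ -3.7981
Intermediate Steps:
d = -306033 (d = -1916121 + 1610088 = -306033)
q = -37328209088796078302541/10183605098 (q = ((974731*(1/690812) - 168306*1/353796) + 2484454)*(-1475382) = ((974731/690812 - 28051/58966) + 2484454)*(-1475382) = (19049010367/20367210196 + 2484454)*(-1475382) = (50601415889303351/20367210196)*(-1475382) = -37328209088796078302541/10183605098 ≈ -3.6655e+12)
d/q - 2522796/((-815)**2) = -306033/(-37328209088796078302541/10183605098) - 2522796/((-815)**2) = -306033*(-10183605098/37328209088796078302541) - 2522796/664225 = 1038839739652078/12442736362932026100847 - 2522796*1/664225 = 1038839739652078/12442736362932026100847 - 2522796/664225 = -31390484835436137648710898662/8264776560668525036835098575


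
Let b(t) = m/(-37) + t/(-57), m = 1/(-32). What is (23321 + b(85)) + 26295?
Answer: 3348384025/67488 ≈ 49615.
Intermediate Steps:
m = -1/32 ≈ -0.031250
b(t) = 1/1184 - t/57 (b(t) = -1/32/(-37) + t/(-57) = -1/32*(-1/37) + t*(-1/57) = 1/1184 - t/57)
(23321 + b(85)) + 26295 = (23321 + (1/1184 - 1/57*85)) + 26295 = (23321 + (1/1184 - 85/57)) + 26295 = (23321 - 100583/67488) + 26295 = 1573787065/67488 + 26295 = 3348384025/67488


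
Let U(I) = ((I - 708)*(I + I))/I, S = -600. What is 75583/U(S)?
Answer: -75583/2616 ≈ -28.893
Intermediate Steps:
U(I) = -1416 + 2*I (U(I) = ((-708 + I)*(2*I))/I = (2*I*(-708 + I))/I = -1416 + 2*I)
75583/U(S) = 75583/(-1416 + 2*(-600)) = 75583/(-1416 - 1200) = 75583/(-2616) = 75583*(-1/2616) = -75583/2616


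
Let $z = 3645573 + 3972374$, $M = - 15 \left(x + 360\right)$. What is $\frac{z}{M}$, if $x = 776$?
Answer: $- \frac{7617947}{17040} \approx -447.06$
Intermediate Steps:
$M = -17040$ ($M = - 15 \left(776 + 360\right) = \left(-15\right) 1136 = -17040$)
$z = 7617947$
$\frac{z}{M} = \frac{7617947}{-17040} = 7617947 \left(- \frac{1}{17040}\right) = - \frac{7617947}{17040}$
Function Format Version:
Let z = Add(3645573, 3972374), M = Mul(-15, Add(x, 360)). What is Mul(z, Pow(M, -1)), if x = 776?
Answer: Rational(-7617947, 17040) ≈ -447.06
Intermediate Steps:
M = -17040 (M = Mul(-15, Add(776, 360)) = Mul(-15, 1136) = -17040)
z = 7617947
Mul(z, Pow(M, -1)) = Mul(7617947, Pow(-17040, -1)) = Mul(7617947, Rational(-1, 17040)) = Rational(-7617947, 17040)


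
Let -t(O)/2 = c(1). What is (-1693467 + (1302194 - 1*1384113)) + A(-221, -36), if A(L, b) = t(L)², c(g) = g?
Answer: -1775382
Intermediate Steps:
t(O) = -2 (t(O) = -2*1 = -2)
A(L, b) = 4 (A(L, b) = (-2)² = 4)
(-1693467 + (1302194 - 1*1384113)) + A(-221, -36) = (-1693467 + (1302194 - 1*1384113)) + 4 = (-1693467 + (1302194 - 1384113)) + 4 = (-1693467 - 81919) + 4 = -1775386 + 4 = -1775382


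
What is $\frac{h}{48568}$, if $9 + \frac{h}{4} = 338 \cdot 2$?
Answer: $\frac{667}{12142} \approx 0.054933$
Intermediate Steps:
$h = 2668$ ($h = -36 + 4 \cdot 338 \cdot 2 = -36 + 4 \cdot 676 = -36 + 2704 = 2668$)
$\frac{h}{48568} = \frac{2668}{48568} = 2668 \cdot \frac{1}{48568} = \frac{667}{12142}$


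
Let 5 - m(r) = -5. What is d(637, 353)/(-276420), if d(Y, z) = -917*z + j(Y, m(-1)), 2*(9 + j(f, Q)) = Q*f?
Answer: 64105/55284 ≈ 1.1596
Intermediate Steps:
m(r) = 10 (m(r) = 5 - 1*(-5) = 5 + 5 = 10)
j(f, Q) = -9 + Q*f/2 (j(f, Q) = -9 + (Q*f)/2 = -9 + Q*f/2)
d(Y, z) = -9 - 917*z + 5*Y (d(Y, z) = -917*z + (-9 + (½)*10*Y) = -917*z + (-9 + 5*Y) = -9 - 917*z + 5*Y)
d(637, 353)/(-276420) = (-9 - 917*353 + 5*637)/(-276420) = (-9 - 323701 + 3185)*(-1/276420) = -320525*(-1/276420) = 64105/55284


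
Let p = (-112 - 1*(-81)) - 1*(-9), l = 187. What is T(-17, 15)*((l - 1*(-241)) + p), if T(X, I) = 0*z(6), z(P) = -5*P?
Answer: 0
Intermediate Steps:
T(X, I) = 0 (T(X, I) = 0*(-5*6) = 0*(-30) = 0)
p = -22 (p = (-112 + 81) + 9 = -31 + 9 = -22)
T(-17, 15)*((l - 1*(-241)) + p) = 0*((187 - 1*(-241)) - 22) = 0*((187 + 241) - 22) = 0*(428 - 22) = 0*406 = 0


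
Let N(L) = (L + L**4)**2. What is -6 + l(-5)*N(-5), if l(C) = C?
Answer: -1922006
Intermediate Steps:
-6 + l(-5)*N(-5) = -6 - 5*(-5)**2*(1 + (-5)**3)**2 = -6 - 125*(1 - 125)**2 = -6 - 125*(-124)**2 = -6 - 125*15376 = -6 - 5*384400 = -6 - 1922000 = -1922006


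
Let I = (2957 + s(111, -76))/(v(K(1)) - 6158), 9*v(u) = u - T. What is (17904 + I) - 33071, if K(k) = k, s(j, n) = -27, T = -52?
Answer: -839807993/55369 ≈ -15167.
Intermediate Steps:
v(u) = 52/9 + u/9 (v(u) = (u - 1*(-52))/9 = (u + 52)/9 = (52 + u)/9 = 52/9 + u/9)
I = -26370/55369 (I = (2957 - 27)/((52/9 + (1/9)*1) - 6158) = 2930/((52/9 + 1/9) - 6158) = 2930/(53/9 - 6158) = 2930/(-55369/9) = 2930*(-9/55369) = -26370/55369 ≈ -0.47626)
(17904 + I) - 33071 = (17904 - 26370/55369) - 33071 = 991300206/55369 - 33071 = -839807993/55369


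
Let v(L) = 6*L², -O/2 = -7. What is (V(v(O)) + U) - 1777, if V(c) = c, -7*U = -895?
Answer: -3312/7 ≈ -473.14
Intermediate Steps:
O = 14 (O = -2*(-7) = 14)
U = 895/7 (U = -⅐*(-895) = 895/7 ≈ 127.86)
(V(v(O)) + U) - 1777 = (6*14² + 895/7) - 1777 = (6*196 + 895/7) - 1777 = (1176 + 895/7) - 1777 = 9127/7 - 1777 = -3312/7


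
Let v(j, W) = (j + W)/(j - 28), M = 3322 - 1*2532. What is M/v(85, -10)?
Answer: 3002/5 ≈ 600.40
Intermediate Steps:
M = 790 (M = 3322 - 2532 = 790)
v(j, W) = (W + j)/(-28 + j)
M/v(85, -10) = 790/(((-10 + 85)/(-28 + 85))) = 790/((75/57)) = 790/(((1/57)*75)) = 790/(25/19) = 790*(19/25) = 3002/5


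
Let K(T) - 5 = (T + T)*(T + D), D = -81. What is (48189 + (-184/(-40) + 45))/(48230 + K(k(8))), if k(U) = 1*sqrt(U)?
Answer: 11637803443/11639745245 + 78146532*sqrt(2)/11639745245 ≈ 1.0093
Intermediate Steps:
k(U) = sqrt(U)
K(T) = 5 + 2*T*(-81 + T) (K(T) = 5 + (T + T)*(T - 81) = 5 + (2*T)*(-81 + T) = 5 + 2*T*(-81 + T))
(48189 + (-184/(-40) + 45))/(48230 + K(k(8))) = (48189 + (-184/(-40) + 45))/(48230 + (5 - 324*sqrt(2) + 2*(sqrt(8))**2)) = (48189 + (-184*(-1)/40 + 45))/(48230 + (5 - 324*sqrt(2) + 2*(2*sqrt(2))**2)) = (48189 + (-92*(-1/20) + 45))/(48230 + (5 - 324*sqrt(2) + 2*8)) = (48189 + (23/5 + 45))/(48230 + (5 - 324*sqrt(2) + 16)) = (48189 + 248/5)/(48230 + (21 - 324*sqrt(2))) = 241193/(5*(48251 - 324*sqrt(2)))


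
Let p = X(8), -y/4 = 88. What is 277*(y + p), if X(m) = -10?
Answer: -100274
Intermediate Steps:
y = -352 (y = -4*88 = -352)
p = -10
277*(y + p) = 277*(-352 - 10) = 277*(-362) = -100274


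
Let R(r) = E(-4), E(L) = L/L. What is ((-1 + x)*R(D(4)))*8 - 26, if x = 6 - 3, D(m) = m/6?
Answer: -10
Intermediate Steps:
E(L) = 1
D(m) = m/6 (D(m) = m*(⅙) = m/6)
x = 3
R(r) = 1
((-1 + x)*R(D(4)))*8 - 26 = ((-1 + 3)*1)*8 - 26 = (2*1)*8 - 26 = 2*8 - 26 = 16 - 26 = -10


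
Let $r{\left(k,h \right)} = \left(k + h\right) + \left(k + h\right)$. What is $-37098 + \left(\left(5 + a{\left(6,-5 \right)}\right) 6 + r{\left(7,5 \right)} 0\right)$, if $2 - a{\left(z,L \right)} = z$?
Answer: $-37092$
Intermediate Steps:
$a{\left(z,L \right)} = 2 - z$
$r{\left(k,h \right)} = 2 h + 2 k$ ($r{\left(k,h \right)} = \left(h + k\right) + \left(h + k\right) = 2 h + 2 k$)
$-37098 + \left(\left(5 + a{\left(6,-5 \right)}\right) 6 + r{\left(7,5 \right)} 0\right) = -37098 + \left(\left(5 + \left(2 - 6\right)\right) 6 + \left(2 \cdot 5 + 2 \cdot 7\right) 0\right) = -37098 + \left(\left(5 + \left(2 - 6\right)\right) 6 + \left(10 + 14\right) 0\right) = -37098 + \left(\left(5 - 4\right) 6 + 24 \cdot 0\right) = -37098 + \left(1 \cdot 6 + 0\right) = -37098 + \left(6 + 0\right) = -37098 + 6 = -37092$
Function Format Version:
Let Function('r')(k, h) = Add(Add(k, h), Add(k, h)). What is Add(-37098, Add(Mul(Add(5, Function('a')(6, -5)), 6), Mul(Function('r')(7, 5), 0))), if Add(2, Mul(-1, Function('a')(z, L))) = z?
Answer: -37092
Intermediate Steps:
Function('a')(z, L) = Add(2, Mul(-1, z))
Function('r')(k, h) = Add(Mul(2, h), Mul(2, k)) (Function('r')(k, h) = Add(Add(h, k), Add(h, k)) = Add(Mul(2, h), Mul(2, k)))
Add(-37098, Add(Mul(Add(5, Function('a')(6, -5)), 6), Mul(Function('r')(7, 5), 0))) = Add(-37098, Add(Mul(Add(5, Add(2, Mul(-1, 6))), 6), Mul(Add(Mul(2, 5), Mul(2, 7)), 0))) = Add(-37098, Add(Mul(Add(5, Add(2, -6)), 6), Mul(Add(10, 14), 0))) = Add(-37098, Add(Mul(Add(5, -4), 6), Mul(24, 0))) = Add(-37098, Add(Mul(1, 6), 0)) = Add(-37098, Add(6, 0)) = Add(-37098, 6) = -37092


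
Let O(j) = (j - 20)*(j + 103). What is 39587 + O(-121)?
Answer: 42125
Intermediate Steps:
O(j) = (-20 + j)*(103 + j)
39587 + O(-121) = 39587 + (-2060 + (-121)² + 83*(-121)) = 39587 + (-2060 + 14641 - 10043) = 39587 + 2538 = 42125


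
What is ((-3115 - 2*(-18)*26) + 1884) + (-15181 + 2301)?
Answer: -13175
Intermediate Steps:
((-3115 - 2*(-18)*26) + 1884) + (-15181 + 2301) = ((-3115 + 36*26) + 1884) - 12880 = ((-3115 + 936) + 1884) - 12880 = (-2179 + 1884) - 12880 = -295 - 12880 = -13175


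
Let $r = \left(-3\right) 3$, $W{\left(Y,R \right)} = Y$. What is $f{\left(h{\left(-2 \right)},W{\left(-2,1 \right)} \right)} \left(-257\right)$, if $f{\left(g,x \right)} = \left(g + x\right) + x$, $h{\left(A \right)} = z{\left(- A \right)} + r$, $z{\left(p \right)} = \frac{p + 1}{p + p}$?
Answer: $\frac{12593}{4} \approx 3148.3$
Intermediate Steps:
$z{\left(p \right)} = \frac{1 + p}{2 p}$
$r = -9$
$h{\left(A \right)} = -9 - \frac{1 - A}{2 A}$ ($h{\left(A \right)} = \frac{1 - A}{2 \left(- A\right)} - 9 = \frac{- \frac{1}{A} \left(1 - A\right)}{2} - 9 = - \frac{1 - A}{2 A} - 9 = -9 - \frac{1 - A}{2 A}$)
$f{\left(g,x \right)} = g + 2 x$
$f{\left(h{\left(-2 \right)},W{\left(-2,1 \right)} \right)} \left(-257\right) = \left(\frac{-1 - -34}{2 \left(-2\right)} + 2 \left(-2\right)\right) \left(-257\right) = \left(\frac{1}{2} \left(- \frac{1}{2}\right) \left(-1 + 34\right) - 4\right) \left(-257\right) = \left(\frac{1}{2} \left(- \frac{1}{2}\right) 33 - 4\right) \left(-257\right) = \left(- \frac{33}{4} - 4\right) \left(-257\right) = \left(- \frac{49}{4}\right) \left(-257\right) = \frac{12593}{4}$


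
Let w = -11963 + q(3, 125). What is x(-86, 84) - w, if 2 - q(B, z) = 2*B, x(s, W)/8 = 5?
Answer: 12007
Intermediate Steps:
x(s, W) = 40 (x(s, W) = 8*5 = 40)
q(B, z) = 2 - 2*B
w = -11967 (w = -11963 + (2 - 2*3) = -11963 + (2 - 6) = -11963 - 4 = -11967)
x(-86, 84) - w = 40 - 1*(-11967) = 40 + 11967 = 12007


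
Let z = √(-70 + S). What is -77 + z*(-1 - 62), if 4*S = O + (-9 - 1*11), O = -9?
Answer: -77 - 63*I*√309/2 ≈ -77.0 - 553.72*I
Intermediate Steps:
S = -29/4 (S = (-9 + (-9 - 1*11))/4 = (-9 + (-9 - 11))/4 = (-9 - 20)/4 = (¼)*(-29) = -29/4 ≈ -7.2500)
z = I*√309/2 (z = √(-70 - 29/4) = √(-309/4) = I*√309/2 ≈ 8.7892*I)
-77 + z*(-1 - 62) = -77 + (I*√309/2)*(-1 - 62) = -77 + (I*√309/2)*(-63) = -77 - 63*I*√309/2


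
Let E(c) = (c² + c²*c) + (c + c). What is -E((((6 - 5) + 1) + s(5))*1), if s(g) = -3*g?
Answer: 2054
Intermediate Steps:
E(c) = c² + c³ + 2*c (E(c) = (c² + c³) + 2*c = c² + c³ + 2*c)
-E((((6 - 5) + 1) + s(5))*1) = -(((6 - 5) + 1) - 3*5)*1*(2 + (((6 - 5) + 1) - 3*5)*1 + ((((6 - 5) + 1) - 3*5)*1)²) = -((1 + 1) - 15)*1*(2 + ((1 + 1) - 15)*1 + (((1 + 1) - 15)*1)²) = -(2 - 15)*1*(2 + (2 - 15)*1 + ((2 - 15)*1)²) = -(-13*1)*(2 - 13*1 + (-13*1)²) = -(-13)*(2 - 13 + (-13)²) = -(-13)*(2 - 13 + 169) = -(-13)*158 = -1*(-2054) = 2054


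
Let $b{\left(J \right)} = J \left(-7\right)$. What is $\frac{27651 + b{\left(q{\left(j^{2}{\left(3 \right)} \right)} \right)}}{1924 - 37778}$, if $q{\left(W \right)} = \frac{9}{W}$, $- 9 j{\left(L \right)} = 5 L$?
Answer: $- \frac{345354}{448175} \approx -0.77058$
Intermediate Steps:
$j{\left(L \right)} = - \frac{5 L}{9}$
$b{\left(J \right)} = - 7 J$
$\frac{27651 + b{\left(q{\left(j^{2}{\left(3 \right)} \right)} \right)}}{1924 - 37778} = \frac{27651 - 7 \frac{9}{\left(\left(- \frac{5}{9}\right) 3\right)^{2}}}{1924 - 37778} = \frac{27651 - 7 \frac{9}{\left(- \frac{5}{3}\right)^{2}}}{-35854} = \left(27651 - 7 \frac{9}{\frac{25}{9}}\right) \left(- \frac{1}{35854}\right) = \left(27651 - 7 \cdot 9 \cdot \frac{9}{25}\right) \left(- \frac{1}{35854}\right) = \left(27651 - \frac{567}{25}\right) \left(- \frac{1}{35854}\right) = \frac{690708}{25} \left(- \frac{1}{35854}\right) = - \frac{345354}{448175}$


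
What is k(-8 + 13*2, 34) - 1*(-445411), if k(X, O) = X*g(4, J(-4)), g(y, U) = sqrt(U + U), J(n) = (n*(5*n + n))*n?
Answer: 445411 + 288*I*sqrt(3) ≈ 4.4541e+5 + 498.83*I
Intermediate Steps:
J(n) = 6*n**3 (J(n) = (n*(6*n))*n = (6*n**2)*n = 6*n**3)
g(y, U) = sqrt(2)*sqrt(U) (g(y, U) = sqrt(2*U) = sqrt(2)*sqrt(U))
k(X, O) = 16*I*X*sqrt(3) (k(X, O) = X*(sqrt(2)*sqrt(6*(-4)**3)) = X*(sqrt(2)*sqrt(6*(-64))) = X*(sqrt(2)*sqrt(-384)) = X*(sqrt(2)*(8*I*sqrt(6))) = X*(16*I*sqrt(3)) = 16*I*X*sqrt(3))
k(-8 + 13*2, 34) - 1*(-445411) = 16*I*(-8 + 13*2)*sqrt(3) - 1*(-445411) = 16*I*(-8 + 26)*sqrt(3) + 445411 = 16*I*18*sqrt(3) + 445411 = 288*I*sqrt(3) + 445411 = 445411 + 288*I*sqrt(3)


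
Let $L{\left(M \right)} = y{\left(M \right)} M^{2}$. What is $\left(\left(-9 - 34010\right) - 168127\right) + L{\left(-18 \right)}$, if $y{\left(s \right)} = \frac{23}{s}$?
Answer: $-202560$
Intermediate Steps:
$L{\left(M \right)} = 23 M$ ($L{\left(M \right)} = \frac{23}{M} M^{2} = 23 M$)
$\left(\left(-9 - 34010\right) - 168127\right) + L{\left(-18 \right)} = \left(\left(-9 - 34010\right) - 168127\right) + 23 \left(-18\right) = \left(\left(-9 - 34010\right) - 168127\right) - 414 = \left(-34019 - 168127\right) - 414 = -202146 - 414 = -202560$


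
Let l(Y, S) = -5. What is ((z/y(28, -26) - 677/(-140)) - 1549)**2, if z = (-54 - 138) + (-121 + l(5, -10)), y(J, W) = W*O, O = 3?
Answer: 7856579155681/3312400 ≈ 2.3719e+6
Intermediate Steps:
y(J, W) = 3*W (y(J, W) = W*3 = 3*W)
z = -318 (z = (-54 - 138) + (-121 - 5) = -192 - 126 = -318)
((z/y(28, -26) - 677/(-140)) - 1549)**2 = ((-318/(3*(-26)) - 677/(-140)) - 1549)**2 = ((-318/(-78) - 677*(-1/140)) - 1549)**2 = ((-318*(-1/78) + 677/140) - 1549)**2 = ((53/13 + 677/140) - 1549)**2 = (16221/1820 - 1549)**2 = (-2802959/1820)**2 = 7856579155681/3312400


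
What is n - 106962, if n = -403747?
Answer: -510709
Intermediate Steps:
n - 106962 = -403747 - 106962 = -510709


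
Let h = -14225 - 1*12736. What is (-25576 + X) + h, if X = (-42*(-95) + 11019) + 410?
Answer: -37118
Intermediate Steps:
X = 15419 (X = (3990 + 11019) + 410 = 15009 + 410 = 15419)
h = -26961 (h = -14225 - 12736 = -26961)
(-25576 + X) + h = (-25576 + 15419) - 26961 = -10157 - 26961 = -37118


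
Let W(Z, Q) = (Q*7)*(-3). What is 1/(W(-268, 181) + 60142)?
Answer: 1/56341 ≈ 1.7749e-5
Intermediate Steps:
W(Z, Q) = -21*Q (W(Z, Q) = (7*Q)*(-3) = -21*Q)
1/(W(-268, 181) + 60142) = 1/(-21*181 + 60142) = 1/(-3801 + 60142) = 1/56341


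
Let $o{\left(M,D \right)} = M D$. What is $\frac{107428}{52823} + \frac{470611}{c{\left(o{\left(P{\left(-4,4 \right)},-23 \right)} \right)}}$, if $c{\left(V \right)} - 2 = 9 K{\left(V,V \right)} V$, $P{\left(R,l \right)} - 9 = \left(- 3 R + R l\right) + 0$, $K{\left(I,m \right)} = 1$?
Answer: $- \frac{24748111729}{54566159} \approx -453.54$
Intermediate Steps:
$P{\left(R,l \right)} = 9 - 3 R + R l$ ($P{\left(R,l \right)} = 9 + \left(\left(- 3 R + R l\right) + 0\right) = 9 + \left(- 3 R + R l\right) = 9 - 3 R + R l$)
$o{\left(M,D \right)} = D M$
$c{\left(V \right)} = 2 + 9 V$ ($c{\left(V \right)} = 2 + 9 \cdot 1 V = 2 + 9 V$)
$\frac{107428}{52823} + \frac{470611}{c{\left(o{\left(P{\left(-4,4 \right)},-23 \right)} \right)}} = \frac{107428}{52823} + \frac{470611}{2 + 9 \left(- 23 \left(9 - -12 - 16\right)\right)} = 107428 \cdot \frac{1}{52823} + \frac{470611}{2 + 9 \left(- 23 \left(9 + 12 - 16\right)\right)} = \frac{107428}{52823} + \frac{470611}{2 + 9 \left(\left(-23\right) 5\right)} = \frac{107428}{52823} + \frac{470611}{2 + 9 \left(-115\right)} = \frac{107428}{52823} + \frac{470611}{2 - 1035} = \frac{107428}{52823} + \frac{470611}{-1033} = \frac{107428}{52823} + 470611 \left(- \frac{1}{1033}\right) = \frac{107428}{52823} - \frac{470611}{1033} = - \frac{24748111729}{54566159}$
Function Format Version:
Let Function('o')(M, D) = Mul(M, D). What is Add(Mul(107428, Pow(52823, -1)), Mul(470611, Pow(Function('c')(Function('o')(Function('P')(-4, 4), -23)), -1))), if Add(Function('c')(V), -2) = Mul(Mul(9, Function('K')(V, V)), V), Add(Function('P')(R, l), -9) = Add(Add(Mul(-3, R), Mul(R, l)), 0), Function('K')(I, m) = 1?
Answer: Rational(-24748111729, 54566159) ≈ -453.54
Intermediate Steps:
Function('P')(R, l) = Add(9, Mul(-3, R), Mul(R, l)) (Function('P')(R, l) = Add(9, Add(Add(Mul(-3, R), Mul(R, l)), 0)) = Add(9, Add(Mul(-3, R), Mul(R, l))) = Add(9, Mul(-3, R), Mul(R, l)))
Function('o')(M, D) = Mul(D, M)
Function('c')(V) = Add(2, Mul(9, V)) (Function('c')(V) = Add(2, Mul(Mul(9, 1), V)) = Add(2, Mul(9, V)))
Add(Mul(107428, Pow(52823, -1)), Mul(470611, Pow(Function('c')(Function('o')(Function('P')(-4, 4), -23)), -1))) = Add(Mul(107428, Pow(52823, -1)), Mul(470611, Pow(Add(2, Mul(9, Mul(-23, Add(9, Mul(-3, -4), Mul(-4, 4))))), -1))) = Add(Mul(107428, Rational(1, 52823)), Mul(470611, Pow(Add(2, Mul(9, Mul(-23, Add(9, 12, -16)))), -1))) = Add(Rational(107428, 52823), Mul(470611, Pow(Add(2, Mul(9, Mul(-23, 5))), -1))) = Add(Rational(107428, 52823), Mul(470611, Pow(Add(2, Mul(9, -115)), -1))) = Add(Rational(107428, 52823), Mul(470611, Pow(Add(2, -1035), -1))) = Add(Rational(107428, 52823), Mul(470611, Pow(-1033, -1))) = Add(Rational(107428, 52823), Mul(470611, Rational(-1, 1033))) = Add(Rational(107428, 52823), Rational(-470611, 1033)) = Rational(-24748111729, 54566159)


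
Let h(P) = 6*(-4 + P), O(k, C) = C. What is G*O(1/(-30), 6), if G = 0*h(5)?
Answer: 0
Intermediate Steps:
h(P) = -24 + 6*P
G = 0 (G = 0*(-24 + 6*5) = 0*(-24 + 30) = 0*6 = 0)
G*O(1/(-30), 6) = 0*6 = 0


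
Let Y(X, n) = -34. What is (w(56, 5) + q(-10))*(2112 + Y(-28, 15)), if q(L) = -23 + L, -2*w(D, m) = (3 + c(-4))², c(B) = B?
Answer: -69613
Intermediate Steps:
w(D, m) = -½ (w(D, m) = -(3 - 4)²/2 = -½*(-1)² = -½*1 = -½)
(w(56, 5) + q(-10))*(2112 + Y(-28, 15)) = (-½ + (-23 - 10))*(2112 - 34) = (-½ - 33)*2078 = -67/2*2078 = -69613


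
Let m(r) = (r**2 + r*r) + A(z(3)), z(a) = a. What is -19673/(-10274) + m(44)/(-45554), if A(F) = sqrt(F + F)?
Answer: 428201457/234010898 - sqrt(6)/45554 ≈ 1.8298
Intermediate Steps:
A(F) = sqrt(2)*sqrt(F) (A(F) = sqrt(2*F) = sqrt(2)*sqrt(F))
m(r) = sqrt(6) + 2*r**2 (m(r) = (r**2 + r*r) + sqrt(2)*sqrt(3) = (r**2 + r**2) + sqrt(6) = 2*r**2 + sqrt(6) = sqrt(6) + 2*r**2)
-19673/(-10274) + m(44)/(-45554) = -19673/(-10274) + (sqrt(6) + 2*44**2)/(-45554) = -19673*(-1/10274) + (sqrt(6) + 2*1936)*(-1/45554) = 19673/10274 + (sqrt(6) + 3872)*(-1/45554) = 19673/10274 + (3872 + sqrt(6))*(-1/45554) = 19673/10274 + (-1936/22777 - sqrt(6)/45554) = 428201457/234010898 - sqrt(6)/45554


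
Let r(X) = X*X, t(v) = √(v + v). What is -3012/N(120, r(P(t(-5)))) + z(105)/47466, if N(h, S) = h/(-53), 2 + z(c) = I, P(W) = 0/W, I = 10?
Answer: 315720139/237330 ≈ 1330.3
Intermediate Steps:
t(v) = √2*√v (t(v) = √(2*v) = √2*√v)
P(W) = 0
z(c) = 8 (z(c) = -2 + 10 = 8)
r(X) = X²
N(h, S) = -h/53 (N(h, S) = h*(-1/53) = -h/53)
-3012/N(120, r(P(t(-5)))) + z(105)/47466 = -3012/((-1/53*120)) + 8/47466 = -3012/(-120/53) + 8*(1/47466) = -3012*(-53/120) + 4/23733 = 13303/10 + 4/23733 = 315720139/237330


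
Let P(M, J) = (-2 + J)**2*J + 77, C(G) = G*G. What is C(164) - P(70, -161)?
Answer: 4304428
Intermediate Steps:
C(G) = G**2
P(M, J) = 77 + J*(-2 + J)**2 (P(M, J) = J*(-2 + J)**2 + 77 = 77 + J*(-2 + J)**2)
C(164) - P(70, -161) = 164**2 - (77 - 161*(-2 - 161)**2) = 26896 - (77 - 161*(-163)**2) = 26896 - (77 - 161*26569) = 26896 - (77 - 4277609) = 26896 - 1*(-4277532) = 26896 + 4277532 = 4304428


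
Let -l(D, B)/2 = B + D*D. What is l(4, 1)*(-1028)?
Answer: 34952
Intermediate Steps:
l(D, B) = -2*B - 2*D² (l(D, B) = -2*(B + D*D) = -2*(B + D²) = -2*B - 2*D²)
l(4, 1)*(-1028) = (-2*1 - 2*4²)*(-1028) = (-2 - 2*16)*(-1028) = (-2 - 32)*(-1028) = -34*(-1028) = 34952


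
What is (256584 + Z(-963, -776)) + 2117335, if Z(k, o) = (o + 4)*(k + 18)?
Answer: 3103459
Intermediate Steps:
Z(k, o) = (4 + o)*(18 + k)
(256584 + Z(-963, -776)) + 2117335 = (256584 + (72 + 4*(-963) + 18*(-776) - 963*(-776))) + 2117335 = (256584 + (72 - 3852 - 13968 + 747288)) + 2117335 = (256584 + 729540) + 2117335 = 986124 + 2117335 = 3103459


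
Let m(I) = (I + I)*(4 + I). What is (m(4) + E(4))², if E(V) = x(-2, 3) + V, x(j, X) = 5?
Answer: 5329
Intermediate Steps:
m(I) = 2*I*(4 + I) (m(I) = (2*I)*(4 + I) = 2*I*(4 + I))
E(V) = 5 + V
(m(4) + E(4))² = (2*4*(4 + 4) + (5 + 4))² = (2*4*8 + 9)² = (64 + 9)² = 73² = 5329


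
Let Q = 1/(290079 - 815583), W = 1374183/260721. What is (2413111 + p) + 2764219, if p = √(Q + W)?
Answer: 5177330 + √19085673381822584061/1902915672 ≈ 5.1773e+6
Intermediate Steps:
W = 152687/28969 (W = 1374183*(1/260721) = 152687/28969 ≈ 5.2707)
Q = -1/525504 (Q = 1/(-525504) = -1/525504 ≈ -1.9029e-6)
p = √19085673381822584061/1902915672 (p = √(-1/525504 + 152687/28969) = √(80237600279/15223325376) = √19085673381822584061/1902915672 ≈ 2.2958)
(2413111 + p) + 2764219 = (2413111 + √19085673381822584061/1902915672) + 2764219 = 5177330 + √19085673381822584061/1902915672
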